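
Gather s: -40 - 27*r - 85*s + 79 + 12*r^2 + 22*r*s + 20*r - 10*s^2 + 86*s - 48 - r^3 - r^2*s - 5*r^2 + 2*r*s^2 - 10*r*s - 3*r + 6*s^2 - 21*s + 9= -r^3 + 7*r^2 - 10*r + s^2*(2*r - 4) + s*(-r^2 + 12*r - 20)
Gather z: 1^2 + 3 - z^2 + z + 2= -z^2 + z + 6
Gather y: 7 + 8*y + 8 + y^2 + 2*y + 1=y^2 + 10*y + 16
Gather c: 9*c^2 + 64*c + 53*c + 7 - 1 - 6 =9*c^2 + 117*c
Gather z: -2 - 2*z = -2*z - 2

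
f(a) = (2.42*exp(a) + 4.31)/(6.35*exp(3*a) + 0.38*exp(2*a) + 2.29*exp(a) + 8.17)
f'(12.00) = 0.00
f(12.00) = 0.00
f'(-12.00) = 0.00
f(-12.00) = 0.53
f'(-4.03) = 0.00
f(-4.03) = 0.53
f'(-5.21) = 0.00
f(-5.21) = 0.53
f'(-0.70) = -0.08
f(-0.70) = 0.54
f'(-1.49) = 0.01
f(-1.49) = 0.55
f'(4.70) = -0.00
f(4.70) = 0.00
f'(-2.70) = 0.01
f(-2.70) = 0.54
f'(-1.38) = 0.01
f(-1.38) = 0.55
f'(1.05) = -0.14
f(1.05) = 0.07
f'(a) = (2.42*exp(a) + 4.31)*(-19.05*exp(3*a) - 0.76*exp(2*a) - 2.29*exp(a))/(6.35*exp(3*a) + 0.38*exp(2*a) + 2.29*exp(a) + 8.17)^2 + 2.42*exp(a)/(6.35*exp(3*a) + 0.38*exp(2*a) + 2.29*exp(a) + 8.17) = (-30.734*exp(3*a) - 83.0251*exp(2*a) - 3.2756*exp(a) + 9.9015)*exp(a)/(40.3225*exp(6*a) + 4.826*exp(5*a) + 29.2274*exp(4*a) + 105.4994*exp(3*a) + 11.4533*exp(2*a) + 37.4186*exp(a) + 66.7489)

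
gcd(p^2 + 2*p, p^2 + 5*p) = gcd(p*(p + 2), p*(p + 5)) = p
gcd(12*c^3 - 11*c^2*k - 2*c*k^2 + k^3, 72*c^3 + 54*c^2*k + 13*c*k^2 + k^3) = 3*c + k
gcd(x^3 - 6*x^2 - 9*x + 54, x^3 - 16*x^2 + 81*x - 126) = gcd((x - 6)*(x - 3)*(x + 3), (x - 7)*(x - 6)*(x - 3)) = x^2 - 9*x + 18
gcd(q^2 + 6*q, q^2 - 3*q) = q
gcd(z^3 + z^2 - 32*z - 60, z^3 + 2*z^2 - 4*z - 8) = z + 2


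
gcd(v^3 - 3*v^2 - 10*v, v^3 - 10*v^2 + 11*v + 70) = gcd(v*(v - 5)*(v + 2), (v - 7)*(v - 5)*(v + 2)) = v^2 - 3*v - 10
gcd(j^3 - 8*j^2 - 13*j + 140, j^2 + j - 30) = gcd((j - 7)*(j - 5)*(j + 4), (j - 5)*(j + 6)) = j - 5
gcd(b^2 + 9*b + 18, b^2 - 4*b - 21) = b + 3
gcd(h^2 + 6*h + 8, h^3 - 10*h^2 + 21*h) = 1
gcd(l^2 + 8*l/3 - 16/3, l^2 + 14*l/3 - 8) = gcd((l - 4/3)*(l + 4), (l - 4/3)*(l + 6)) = l - 4/3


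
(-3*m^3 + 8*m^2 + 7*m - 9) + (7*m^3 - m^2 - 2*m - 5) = 4*m^3 + 7*m^2 + 5*m - 14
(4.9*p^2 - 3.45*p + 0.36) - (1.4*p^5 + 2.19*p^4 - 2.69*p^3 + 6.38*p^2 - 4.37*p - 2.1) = -1.4*p^5 - 2.19*p^4 + 2.69*p^3 - 1.48*p^2 + 0.92*p + 2.46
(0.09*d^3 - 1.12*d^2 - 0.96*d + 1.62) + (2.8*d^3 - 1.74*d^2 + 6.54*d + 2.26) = 2.89*d^3 - 2.86*d^2 + 5.58*d + 3.88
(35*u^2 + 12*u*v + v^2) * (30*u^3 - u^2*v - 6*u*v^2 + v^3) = 1050*u^5 + 325*u^4*v - 192*u^3*v^2 - 38*u^2*v^3 + 6*u*v^4 + v^5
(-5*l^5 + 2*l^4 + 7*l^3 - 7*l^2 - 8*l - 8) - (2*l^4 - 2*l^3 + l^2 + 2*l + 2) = -5*l^5 + 9*l^3 - 8*l^2 - 10*l - 10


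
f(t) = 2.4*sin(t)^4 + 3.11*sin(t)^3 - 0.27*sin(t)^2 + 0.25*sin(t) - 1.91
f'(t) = 9.6*sin(t)^3*cos(t) + 9.33*sin(t)^2*cos(t) - 0.54*sin(t)*cos(t) + 0.25*cos(t) = (9.6*sin(t)^3 + 9.33*sin(t)^2 - 0.54*sin(t) + 0.25)*cos(t)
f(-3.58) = -1.54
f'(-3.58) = -2.21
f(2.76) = -1.65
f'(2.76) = -1.71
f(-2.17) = -2.94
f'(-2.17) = -0.93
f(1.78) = 3.18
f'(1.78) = -3.66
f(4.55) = -3.13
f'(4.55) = -0.10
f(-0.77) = -2.70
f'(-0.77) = 1.37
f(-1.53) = -3.14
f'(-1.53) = 0.02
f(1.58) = 3.58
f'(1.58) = -0.17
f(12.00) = -2.40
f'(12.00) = 1.47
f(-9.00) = -2.21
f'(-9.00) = -1.26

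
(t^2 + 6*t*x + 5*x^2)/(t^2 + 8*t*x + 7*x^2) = (t + 5*x)/(t + 7*x)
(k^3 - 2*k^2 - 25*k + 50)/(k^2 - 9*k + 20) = (k^2 + 3*k - 10)/(k - 4)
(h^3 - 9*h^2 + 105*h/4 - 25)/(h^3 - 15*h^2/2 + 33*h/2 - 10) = (h - 5/2)/(h - 1)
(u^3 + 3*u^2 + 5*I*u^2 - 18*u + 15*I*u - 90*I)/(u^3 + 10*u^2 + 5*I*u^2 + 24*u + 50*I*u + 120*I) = (u - 3)/(u + 4)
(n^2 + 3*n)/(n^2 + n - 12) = n*(n + 3)/(n^2 + n - 12)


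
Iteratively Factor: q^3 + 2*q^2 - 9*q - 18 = (q - 3)*(q^2 + 5*q + 6) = (q - 3)*(q + 3)*(q + 2)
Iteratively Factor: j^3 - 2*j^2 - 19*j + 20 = (j - 1)*(j^2 - j - 20) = (j - 1)*(j + 4)*(j - 5)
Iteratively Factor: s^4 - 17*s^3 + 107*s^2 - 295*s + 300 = (s - 3)*(s^3 - 14*s^2 + 65*s - 100) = (s - 4)*(s - 3)*(s^2 - 10*s + 25) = (s - 5)*(s - 4)*(s - 3)*(s - 5)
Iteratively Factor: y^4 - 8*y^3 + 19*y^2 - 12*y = (y - 3)*(y^3 - 5*y^2 + 4*y) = (y - 4)*(y - 3)*(y^2 - y) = (y - 4)*(y - 3)*(y - 1)*(y)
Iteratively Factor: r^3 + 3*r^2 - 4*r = (r - 1)*(r^2 + 4*r) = r*(r - 1)*(r + 4)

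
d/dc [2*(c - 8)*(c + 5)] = 4*c - 6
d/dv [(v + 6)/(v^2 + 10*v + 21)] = (v^2 + 10*v - 2*(v + 5)*(v + 6) + 21)/(v^2 + 10*v + 21)^2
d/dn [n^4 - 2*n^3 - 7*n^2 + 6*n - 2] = 4*n^3 - 6*n^2 - 14*n + 6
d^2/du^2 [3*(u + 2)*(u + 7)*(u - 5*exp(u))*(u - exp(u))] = -18*u^3*exp(u) + 60*u^2*exp(2*u) - 270*u^2*exp(u) + 36*u^2 + 660*u*exp(2*u) - 1008*u*exp(u) + 162*u + 1410*exp(2*u) - 828*exp(u) + 84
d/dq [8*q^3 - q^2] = 2*q*(12*q - 1)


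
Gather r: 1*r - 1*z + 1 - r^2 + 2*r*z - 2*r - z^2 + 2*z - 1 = -r^2 + r*(2*z - 1) - z^2 + z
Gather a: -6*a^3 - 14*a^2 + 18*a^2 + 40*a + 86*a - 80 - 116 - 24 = -6*a^3 + 4*a^2 + 126*a - 220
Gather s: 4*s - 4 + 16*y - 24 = 4*s + 16*y - 28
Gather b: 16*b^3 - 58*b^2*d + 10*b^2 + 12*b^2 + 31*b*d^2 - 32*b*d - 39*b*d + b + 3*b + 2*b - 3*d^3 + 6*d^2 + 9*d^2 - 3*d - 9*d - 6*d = 16*b^3 + b^2*(22 - 58*d) + b*(31*d^2 - 71*d + 6) - 3*d^3 + 15*d^2 - 18*d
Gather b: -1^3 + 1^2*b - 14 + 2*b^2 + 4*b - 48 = 2*b^2 + 5*b - 63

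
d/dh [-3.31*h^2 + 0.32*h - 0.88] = 0.32 - 6.62*h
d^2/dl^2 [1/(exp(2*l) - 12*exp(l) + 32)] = 4*((3 - exp(l))*(exp(2*l) - 12*exp(l) + 32) + 2*(exp(l) - 6)^2*exp(l))*exp(l)/(exp(2*l) - 12*exp(l) + 32)^3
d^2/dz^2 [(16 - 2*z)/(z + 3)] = 44/(z + 3)^3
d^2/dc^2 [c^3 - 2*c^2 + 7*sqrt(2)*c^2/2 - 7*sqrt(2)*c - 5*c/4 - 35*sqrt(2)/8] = 6*c - 4 + 7*sqrt(2)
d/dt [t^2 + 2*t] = 2*t + 2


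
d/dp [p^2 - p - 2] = 2*p - 1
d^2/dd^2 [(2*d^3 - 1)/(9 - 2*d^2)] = 12*(-6*d^3 + 2*d^2 - 81*d + 3)/(8*d^6 - 108*d^4 + 486*d^2 - 729)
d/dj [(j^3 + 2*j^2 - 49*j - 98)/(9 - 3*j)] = (-2*j^3 + 7*j^2 + 12*j - 245)/(3*(j^2 - 6*j + 9))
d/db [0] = 0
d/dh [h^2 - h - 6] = 2*h - 1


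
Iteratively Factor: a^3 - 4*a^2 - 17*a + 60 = (a - 3)*(a^2 - a - 20) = (a - 5)*(a - 3)*(a + 4)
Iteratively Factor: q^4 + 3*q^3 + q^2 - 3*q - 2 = (q + 1)*(q^3 + 2*q^2 - q - 2) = (q + 1)^2*(q^2 + q - 2) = (q + 1)^2*(q + 2)*(q - 1)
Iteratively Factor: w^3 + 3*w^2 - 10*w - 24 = (w - 3)*(w^2 + 6*w + 8) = (w - 3)*(w + 2)*(w + 4)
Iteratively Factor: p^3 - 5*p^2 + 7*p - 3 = (p - 1)*(p^2 - 4*p + 3) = (p - 1)^2*(p - 3)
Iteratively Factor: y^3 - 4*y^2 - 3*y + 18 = (y - 3)*(y^2 - y - 6) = (y - 3)*(y + 2)*(y - 3)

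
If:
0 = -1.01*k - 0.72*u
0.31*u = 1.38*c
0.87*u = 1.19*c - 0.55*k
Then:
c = 0.00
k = 0.00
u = 0.00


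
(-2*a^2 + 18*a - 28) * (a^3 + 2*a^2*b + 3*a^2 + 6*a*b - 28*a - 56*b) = -2*a^5 - 4*a^4*b + 12*a^4 + 24*a^3*b + 82*a^3 + 164*a^2*b - 588*a^2 - 1176*a*b + 784*a + 1568*b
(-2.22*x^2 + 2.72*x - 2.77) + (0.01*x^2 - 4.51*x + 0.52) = -2.21*x^2 - 1.79*x - 2.25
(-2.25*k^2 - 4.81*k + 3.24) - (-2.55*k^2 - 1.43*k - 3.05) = 0.3*k^2 - 3.38*k + 6.29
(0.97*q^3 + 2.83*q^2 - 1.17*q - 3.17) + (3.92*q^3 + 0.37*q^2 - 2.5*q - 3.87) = 4.89*q^3 + 3.2*q^2 - 3.67*q - 7.04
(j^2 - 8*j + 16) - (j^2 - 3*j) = 16 - 5*j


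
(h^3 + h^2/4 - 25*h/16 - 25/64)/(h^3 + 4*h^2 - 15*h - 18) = (64*h^3 + 16*h^2 - 100*h - 25)/(64*(h^3 + 4*h^2 - 15*h - 18))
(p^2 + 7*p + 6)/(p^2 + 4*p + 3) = (p + 6)/(p + 3)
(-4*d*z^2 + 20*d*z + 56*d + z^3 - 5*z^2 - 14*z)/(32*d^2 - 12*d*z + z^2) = (z^2 - 5*z - 14)/(-8*d + z)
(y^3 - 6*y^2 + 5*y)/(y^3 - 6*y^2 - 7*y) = (-y^2 + 6*y - 5)/(-y^2 + 6*y + 7)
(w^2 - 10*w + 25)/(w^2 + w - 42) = (w^2 - 10*w + 25)/(w^2 + w - 42)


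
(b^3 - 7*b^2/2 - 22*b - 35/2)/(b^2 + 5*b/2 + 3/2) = (2*b^2 - 9*b - 35)/(2*b + 3)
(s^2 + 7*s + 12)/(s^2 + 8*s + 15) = (s + 4)/(s + 5)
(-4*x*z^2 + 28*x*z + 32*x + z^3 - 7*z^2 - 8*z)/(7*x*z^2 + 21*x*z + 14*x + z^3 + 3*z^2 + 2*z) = (-4*x*z + 32*x + z^2 - 8*z)/(7*x*z + 14*x + z^2 + 2*z)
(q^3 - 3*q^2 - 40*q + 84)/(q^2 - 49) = (q^2 + 4*q - 12)/(q + 7)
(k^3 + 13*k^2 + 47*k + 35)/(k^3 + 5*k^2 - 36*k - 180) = (k^2 + 8*k + 7)/(k^2 - 36)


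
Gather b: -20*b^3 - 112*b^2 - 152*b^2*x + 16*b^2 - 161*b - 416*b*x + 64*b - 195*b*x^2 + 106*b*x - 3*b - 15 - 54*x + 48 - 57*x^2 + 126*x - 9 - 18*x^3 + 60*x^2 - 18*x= -20*b^3 + b^2*(-152*x - 96) + b*(-195*x^2 - 310*x - 100) - 18*x^3 + 3*x^2 + 54*x + 24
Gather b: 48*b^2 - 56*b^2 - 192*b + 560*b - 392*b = -8*b^2 - 24*b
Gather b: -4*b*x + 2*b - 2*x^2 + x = b*(2 - 4*x) - 2*x^2 + x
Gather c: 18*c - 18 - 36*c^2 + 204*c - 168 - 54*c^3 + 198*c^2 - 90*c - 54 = -54*c^3 + 162*c^2 + 132*c - 240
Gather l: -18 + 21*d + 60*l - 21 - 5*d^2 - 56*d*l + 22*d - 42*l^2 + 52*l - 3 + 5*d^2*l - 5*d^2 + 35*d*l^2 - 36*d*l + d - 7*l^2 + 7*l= -10*d^2 + 44*d + l^2*(35*d - 49) + l*(5*d^2 - 92*d + 119) - 42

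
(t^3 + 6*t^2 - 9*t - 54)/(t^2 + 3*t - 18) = t + 3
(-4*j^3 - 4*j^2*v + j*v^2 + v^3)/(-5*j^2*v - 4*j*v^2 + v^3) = (-4*j^2 + v^2)/(v*(-5*j + v))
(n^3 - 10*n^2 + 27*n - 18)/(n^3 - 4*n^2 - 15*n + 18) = (n - 3)/(n + 3)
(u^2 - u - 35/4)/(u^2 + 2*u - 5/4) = (2*u - 7)/(2*u - 1)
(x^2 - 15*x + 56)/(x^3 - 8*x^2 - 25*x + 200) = (x - 7)/(x^2 - 25)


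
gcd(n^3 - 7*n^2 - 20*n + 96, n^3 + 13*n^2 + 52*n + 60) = 1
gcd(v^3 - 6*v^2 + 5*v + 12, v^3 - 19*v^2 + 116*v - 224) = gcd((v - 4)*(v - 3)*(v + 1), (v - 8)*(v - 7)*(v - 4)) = v - 4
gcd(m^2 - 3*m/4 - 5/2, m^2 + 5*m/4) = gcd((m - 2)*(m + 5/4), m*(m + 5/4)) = m + 5/4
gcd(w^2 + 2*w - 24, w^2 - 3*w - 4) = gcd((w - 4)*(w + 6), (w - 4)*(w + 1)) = w - 4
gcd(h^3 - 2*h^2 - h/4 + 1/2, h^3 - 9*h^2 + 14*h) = h - 2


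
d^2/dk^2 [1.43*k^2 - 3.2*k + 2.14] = 2.86000000000000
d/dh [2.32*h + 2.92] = 2.32000000000000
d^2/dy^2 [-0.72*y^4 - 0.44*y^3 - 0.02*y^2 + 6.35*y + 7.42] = -8.64*y^2 - 2.64*y - 0.04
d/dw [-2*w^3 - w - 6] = -6*w^2 - 1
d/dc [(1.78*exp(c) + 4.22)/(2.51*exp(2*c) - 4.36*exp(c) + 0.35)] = (-4.4678*exp(2*c) - 21.1844*exp(c) + 19.0222)*exp(c)/(6.3001*exp(4*c) - 21.8872*exp(3*c) + 20.7666*exp(2*c) - 3.052*exp(c) + 0.1225)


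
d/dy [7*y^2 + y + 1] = 14*y + 1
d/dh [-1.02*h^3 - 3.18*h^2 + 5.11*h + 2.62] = -3.06*h^2 - 6.36*h + 5.11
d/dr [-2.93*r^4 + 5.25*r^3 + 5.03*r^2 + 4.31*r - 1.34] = -11.72*r^3 + 15.75*r^2 + 10.06*r + 4.31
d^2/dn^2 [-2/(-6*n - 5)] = 144/(6*n + 5)^3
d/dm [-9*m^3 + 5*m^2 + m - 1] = -27*m^2 + 10*m + 1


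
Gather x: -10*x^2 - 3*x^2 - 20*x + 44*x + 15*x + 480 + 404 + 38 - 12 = -13*x^2 + 39*x + 910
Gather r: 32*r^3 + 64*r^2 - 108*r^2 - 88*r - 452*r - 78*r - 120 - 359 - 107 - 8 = 32*r^3 - 44*r^2 - 618*r - 594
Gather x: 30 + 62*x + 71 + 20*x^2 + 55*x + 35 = 20*x^2 + 117*x + 136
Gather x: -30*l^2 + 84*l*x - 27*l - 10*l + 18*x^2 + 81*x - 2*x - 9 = -30*l^2 - 37*l + 18*x^2 + x*(84*l + 79) - 9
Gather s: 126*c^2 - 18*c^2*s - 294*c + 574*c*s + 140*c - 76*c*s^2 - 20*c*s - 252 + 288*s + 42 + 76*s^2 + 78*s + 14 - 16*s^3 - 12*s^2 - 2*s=126*c^2 - 154*c - 16*s^3 + s^2*(64 - 76*c) + s*(-18*c^2 + 554*c + 364) - 196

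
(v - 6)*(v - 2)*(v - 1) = v^3 - 9*v^2 + 20*v - 12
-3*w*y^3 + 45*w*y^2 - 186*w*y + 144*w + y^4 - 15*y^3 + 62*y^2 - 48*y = (-3*w + y)*(y - 8)*(y - 6)*(y - 1)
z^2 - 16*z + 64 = (z - 8)^2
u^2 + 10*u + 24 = (u + 4)*(u + 6)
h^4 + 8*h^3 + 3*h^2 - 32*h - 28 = (h - 2)*(h + 1)*(h + 2)*(h + 7)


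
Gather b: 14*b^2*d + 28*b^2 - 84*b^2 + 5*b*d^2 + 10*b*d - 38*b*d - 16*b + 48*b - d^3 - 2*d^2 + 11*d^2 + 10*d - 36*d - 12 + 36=b^2*(14*d - 56) + b*(5*d^2 - 28*d + 32) - d^3 + 9*d^2 - 26*d + 24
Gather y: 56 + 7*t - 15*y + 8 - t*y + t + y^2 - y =8*t + y^2 + y*(-t - 16) + 64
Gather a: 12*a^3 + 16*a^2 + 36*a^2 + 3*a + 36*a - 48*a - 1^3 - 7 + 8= 12*a^3 + 52*a^2 - 9*a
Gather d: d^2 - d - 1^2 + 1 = d^2 - d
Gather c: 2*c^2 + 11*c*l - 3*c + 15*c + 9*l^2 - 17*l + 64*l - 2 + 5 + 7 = 2*c^2 + c*(11*l + 12) + 9*l^2 + 47*l + 10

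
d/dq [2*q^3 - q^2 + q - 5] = 6*q^2 - 2*q + 1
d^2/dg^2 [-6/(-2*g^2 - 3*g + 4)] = 12*(-4*g^2 - 6*g + (4*g + 3)^2 + 8)/(2*g^2 + 3*g - 4)^3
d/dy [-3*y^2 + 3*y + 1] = 3 - 6*y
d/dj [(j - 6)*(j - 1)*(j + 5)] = 3*j^2 - 4*j - 29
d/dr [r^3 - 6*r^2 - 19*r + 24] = 3*r^2 - 12*r - 19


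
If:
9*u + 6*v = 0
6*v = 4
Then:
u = -4/9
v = 2/3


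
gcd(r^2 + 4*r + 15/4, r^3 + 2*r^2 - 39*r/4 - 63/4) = r + 3/2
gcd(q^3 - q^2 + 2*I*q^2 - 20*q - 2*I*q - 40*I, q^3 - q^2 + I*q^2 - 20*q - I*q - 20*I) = q^2 - q - 20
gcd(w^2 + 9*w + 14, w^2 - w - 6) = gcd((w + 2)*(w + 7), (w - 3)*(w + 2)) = w + 2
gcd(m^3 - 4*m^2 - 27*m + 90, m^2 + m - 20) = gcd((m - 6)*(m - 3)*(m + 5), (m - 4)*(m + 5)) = m + 5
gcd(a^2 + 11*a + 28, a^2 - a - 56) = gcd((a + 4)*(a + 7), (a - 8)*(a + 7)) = a + 7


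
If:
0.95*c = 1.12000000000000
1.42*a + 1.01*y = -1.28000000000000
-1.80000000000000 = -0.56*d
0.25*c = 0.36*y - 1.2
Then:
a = -3.85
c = 1.18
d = 3.21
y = 4.15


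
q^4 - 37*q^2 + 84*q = q*(q - 4)*(q - 3)*(q + 7)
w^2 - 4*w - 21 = (w - 7)*(w + 3)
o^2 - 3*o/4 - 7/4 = (o - 7/4)*(o + 1)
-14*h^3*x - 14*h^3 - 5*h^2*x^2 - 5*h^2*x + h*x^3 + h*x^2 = (-7*h + x)*(2*h + x)*(h*x + h)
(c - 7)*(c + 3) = c^2 - 4*c - 21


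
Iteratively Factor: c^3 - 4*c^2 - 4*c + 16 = (c - 2)*(c^2 - 2*c - 8) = (c - 4)*(c - 2)*(c + 2)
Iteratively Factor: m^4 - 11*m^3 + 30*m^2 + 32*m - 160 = (m - 5)*(m^3 - 6*m^2 + 32) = (m - 5)*(m - 4)*(m^2 - 2*m - 8) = (m - 5)*(m - 4)*(m + 2)*(m - 4)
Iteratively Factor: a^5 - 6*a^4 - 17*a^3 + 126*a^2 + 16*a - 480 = (a + 2)*(a^4 - 8*a^3 - a^2 + 128*a - 240) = (a - 5)*(a + 2)*(a^3 - 3*a^2 - 16*a + 48) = (a - 5)*(a - 4)*(a + 2)*(a^2 + a - 12) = (a - 5)*(a - 4)*(a - 3)*(a + 2)*(a + 4)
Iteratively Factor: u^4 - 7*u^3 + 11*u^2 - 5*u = (u - 1)*(u^3 - 6*u^2 + 5*u) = u*(u - 1)*(u^2 - 6*u + 5) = u*(u - 1)^2*(u - 5)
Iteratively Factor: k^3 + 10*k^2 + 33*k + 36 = (k + 4)*(k^2 + 6*k + 9) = (k + 3)*(k + 4)*(k + 3)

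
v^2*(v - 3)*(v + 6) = v^4 + 3*v^3 - 18*v^2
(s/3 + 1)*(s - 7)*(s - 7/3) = s^3/3 - 19*s^2/9 - 35*s/9 + 49/3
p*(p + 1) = p^2 + p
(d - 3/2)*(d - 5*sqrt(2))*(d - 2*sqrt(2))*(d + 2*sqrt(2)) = d^4 - 5*sqrt(2)*d^3 - 3*d^3/2 - 8*d^2 + 15*sqrt(2)*d^2/2 + 12*d + 40*sqrt(2)*d - 60*sqrt(2)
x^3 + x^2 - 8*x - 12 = (x - 3)*(x + 2)^2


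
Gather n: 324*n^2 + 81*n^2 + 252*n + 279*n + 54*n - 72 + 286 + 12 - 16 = 405*n^2 + 585*n + 210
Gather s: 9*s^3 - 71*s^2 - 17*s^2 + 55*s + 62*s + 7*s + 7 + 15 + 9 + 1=9*s^3 - 88*s^2 + 124*s + 32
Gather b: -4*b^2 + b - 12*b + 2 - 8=-4*b^2 - 11*b - 6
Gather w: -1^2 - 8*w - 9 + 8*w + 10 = 0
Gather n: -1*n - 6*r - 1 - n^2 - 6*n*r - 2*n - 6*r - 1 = -n^2 + n*(-6*r - 3) - 12*r - 2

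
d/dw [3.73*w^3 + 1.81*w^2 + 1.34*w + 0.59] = 11.19*w^2 + 3.62*w + 1.34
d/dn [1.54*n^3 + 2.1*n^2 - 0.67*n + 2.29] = 4.62*n^2 + 4.2*n - 0.67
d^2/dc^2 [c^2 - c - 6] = 2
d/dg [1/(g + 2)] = -1/(g + 2)^2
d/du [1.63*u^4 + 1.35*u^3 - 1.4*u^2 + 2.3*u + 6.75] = 6.52*u^3 + 4.05*u^2 - 2.8*u + 2.3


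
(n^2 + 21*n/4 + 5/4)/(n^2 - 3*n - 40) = (n + 1/4)/(n - 8)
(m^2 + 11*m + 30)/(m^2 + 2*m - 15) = (m + 6)/(m - 3)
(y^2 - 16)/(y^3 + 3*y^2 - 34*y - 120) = (y - 4)/(y^2 - y - 30)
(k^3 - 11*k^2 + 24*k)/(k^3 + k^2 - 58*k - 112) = k*(k - 3)/(k^2 + 9*k + 14)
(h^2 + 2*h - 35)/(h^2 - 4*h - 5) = (h + 7)/(h + 1)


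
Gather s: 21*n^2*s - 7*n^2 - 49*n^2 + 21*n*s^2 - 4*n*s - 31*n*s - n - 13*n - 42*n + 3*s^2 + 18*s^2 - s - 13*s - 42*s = -56*n^2 - 56*n + s^2*(21*n + 21) + s*(21*n^2 - 35*n - 56)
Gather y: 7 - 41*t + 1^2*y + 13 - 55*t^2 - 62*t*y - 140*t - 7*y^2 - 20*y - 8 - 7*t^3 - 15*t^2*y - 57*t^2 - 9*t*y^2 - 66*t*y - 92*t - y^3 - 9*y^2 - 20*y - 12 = -7*t^3 - 112*t^2 - 273*t - y^3 + y^2*(-9*t - 16) + y*(-15*t^2 - 128*t - 39)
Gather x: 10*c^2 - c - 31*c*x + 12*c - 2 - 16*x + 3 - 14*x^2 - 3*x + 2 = 10*c^2 + 11*c - 14*x^2 + x*(-31*c - 19) + 3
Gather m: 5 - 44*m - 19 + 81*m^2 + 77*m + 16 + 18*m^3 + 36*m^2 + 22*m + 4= 18*m^3 + 117*m^2 + 55*m + 6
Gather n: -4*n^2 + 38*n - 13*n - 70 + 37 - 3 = -4*n^2 + 25*n - 36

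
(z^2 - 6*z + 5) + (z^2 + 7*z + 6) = 2*z^2 + z + 11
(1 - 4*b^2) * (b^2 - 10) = -4*b^4 + 41*b^2 - 10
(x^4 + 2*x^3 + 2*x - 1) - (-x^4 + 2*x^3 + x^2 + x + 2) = 2*x^4 - x^2 + x - 3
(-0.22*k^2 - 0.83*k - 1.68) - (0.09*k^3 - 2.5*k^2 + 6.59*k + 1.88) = -0.09*k^3 + 2.28*k^2 - 7.42*k - 3.56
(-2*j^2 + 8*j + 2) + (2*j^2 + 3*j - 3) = 11*j - 1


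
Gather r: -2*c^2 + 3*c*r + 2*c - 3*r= -2*c^2 + 2*c + r*(3*c - 3)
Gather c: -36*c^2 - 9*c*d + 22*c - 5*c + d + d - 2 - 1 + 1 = -36*c^2 + c*(17 - 9*d) + 2*d - 2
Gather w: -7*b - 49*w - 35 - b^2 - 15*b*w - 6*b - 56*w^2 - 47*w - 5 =-b^2 - 13*b - 56*w^2 + w*(-15*b - 96) - 40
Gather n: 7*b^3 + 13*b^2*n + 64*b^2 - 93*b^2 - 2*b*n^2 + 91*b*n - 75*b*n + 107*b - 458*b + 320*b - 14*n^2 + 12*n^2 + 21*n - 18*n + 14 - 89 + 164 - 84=7*b^3 - 29*b^2 - 31*b + n^2*(-2*b - 2) + n*(13*b^2 + 16*b + 3) + 5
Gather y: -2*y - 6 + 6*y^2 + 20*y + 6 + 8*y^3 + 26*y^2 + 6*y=8*y^3 + 32*y^2 + 24*y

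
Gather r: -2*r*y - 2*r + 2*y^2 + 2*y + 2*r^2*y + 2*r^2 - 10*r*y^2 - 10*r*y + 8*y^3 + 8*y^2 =r^2*(2*y + 2) + r*(-10*y^2 - 12*y - 2) + 8*y^3 + 10*y^2 + 2*y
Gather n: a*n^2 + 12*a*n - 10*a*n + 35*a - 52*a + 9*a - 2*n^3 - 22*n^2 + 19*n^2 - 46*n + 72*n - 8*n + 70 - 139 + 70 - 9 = -8*a - 2*n^3 + n^2*(a - 3) + n*(2*a + 18) - 8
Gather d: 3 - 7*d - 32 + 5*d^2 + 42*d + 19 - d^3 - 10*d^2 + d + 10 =-d^3 - 5*d^2 + 36*d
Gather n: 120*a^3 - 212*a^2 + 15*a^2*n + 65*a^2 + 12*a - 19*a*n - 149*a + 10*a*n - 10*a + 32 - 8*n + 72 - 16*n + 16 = 120*a^3 - 147*a^2 - 147*a + n*(15*a^2 - 9*a - 24) + 120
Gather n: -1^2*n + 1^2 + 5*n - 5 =4*n - 4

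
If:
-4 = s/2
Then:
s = -8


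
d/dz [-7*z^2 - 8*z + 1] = -14*z - 8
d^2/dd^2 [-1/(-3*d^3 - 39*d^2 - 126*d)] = 2*(-d*(3*d + 13)*(d^2 + 13*d + 42) + (3*d^2 + 26*d + 42)^2)/(3*d^3*(d^2 + 13*d + 42)^3)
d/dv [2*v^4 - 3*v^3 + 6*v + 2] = 8*v^3 - 9*v^2 + 6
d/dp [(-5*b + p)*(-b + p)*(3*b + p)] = -13*b^2 - 6*b*p + 3*p^2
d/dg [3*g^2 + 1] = 6*g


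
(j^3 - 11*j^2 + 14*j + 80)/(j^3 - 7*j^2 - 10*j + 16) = (j - 5)/(j - 1)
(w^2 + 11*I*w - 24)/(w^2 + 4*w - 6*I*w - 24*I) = (w^2 + 11*I*w - 24)/(w^2 + w*(4 - 6*I) - 24*I)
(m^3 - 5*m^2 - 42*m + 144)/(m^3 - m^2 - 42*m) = (m^2 - 11*m + 24)/(m*(m - 7))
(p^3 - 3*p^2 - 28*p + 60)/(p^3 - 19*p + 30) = (p - 6)/(p - 3)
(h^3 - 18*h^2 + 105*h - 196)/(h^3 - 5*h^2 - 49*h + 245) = (h^2 - 11*h + 28)/(h^2 + 2*h - 35)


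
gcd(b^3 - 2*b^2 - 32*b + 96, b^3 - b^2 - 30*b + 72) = b^2 + 2*b - 24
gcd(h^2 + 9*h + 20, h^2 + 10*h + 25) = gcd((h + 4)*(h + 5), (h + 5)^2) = h + 5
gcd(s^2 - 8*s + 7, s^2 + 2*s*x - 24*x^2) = 1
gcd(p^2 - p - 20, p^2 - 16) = p + 4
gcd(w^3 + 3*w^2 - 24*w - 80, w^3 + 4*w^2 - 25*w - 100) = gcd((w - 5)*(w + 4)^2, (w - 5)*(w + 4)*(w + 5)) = w^2 - w - 20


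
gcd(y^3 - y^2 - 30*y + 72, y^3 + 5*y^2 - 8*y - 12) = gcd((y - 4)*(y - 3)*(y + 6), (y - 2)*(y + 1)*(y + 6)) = y + 6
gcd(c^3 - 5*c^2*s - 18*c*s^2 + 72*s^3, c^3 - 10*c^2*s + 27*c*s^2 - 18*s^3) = c^2 - 9*c*s + 18*s^2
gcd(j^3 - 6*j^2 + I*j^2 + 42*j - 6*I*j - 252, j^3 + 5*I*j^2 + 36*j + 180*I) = j - 6*I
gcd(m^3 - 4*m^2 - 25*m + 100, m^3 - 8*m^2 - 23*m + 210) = m + 5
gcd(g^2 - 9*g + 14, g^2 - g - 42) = g - 7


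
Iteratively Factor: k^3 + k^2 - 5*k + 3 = (k + 3)*(k^2 - 2*k + 1) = (k - 1)*(k + 3)*(k - 1)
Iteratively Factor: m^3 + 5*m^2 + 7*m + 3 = (m + 1)*(m^2 + 4*m + 3) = (m + 1)^2*(m + 3)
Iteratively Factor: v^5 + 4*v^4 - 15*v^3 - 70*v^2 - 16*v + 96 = (v + 4)*(v^4 - 15*v^2 - 10*v + 24) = (v - 4)*(v + 4)*(v^3 + 4*v^2 + v - 6) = (v - 4)*(v - 1)*(v + 4)*(v^2 + 5*v + 6) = (v - 4)*(v - 1)*(v + 2)*(v + 4)*(v + 3)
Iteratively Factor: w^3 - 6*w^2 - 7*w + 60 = (w - 4)*(w^2 - 2*w - 15) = (w - 4)*(w + 3)*(w - 5)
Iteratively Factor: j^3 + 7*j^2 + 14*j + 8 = (j + 1)*(j^2 + 6*j + 8) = (j + 1)*(j + 2)*(j + 4)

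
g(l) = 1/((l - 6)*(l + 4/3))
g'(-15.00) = 0.00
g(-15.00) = 0.00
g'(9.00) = -0.01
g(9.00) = 0.03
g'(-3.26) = 0.04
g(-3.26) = 0.06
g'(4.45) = -0.05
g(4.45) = -0.11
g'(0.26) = 0.05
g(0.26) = -0.11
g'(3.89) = -0.03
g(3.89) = -0.09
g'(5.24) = -0.23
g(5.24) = -0.20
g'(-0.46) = 0.18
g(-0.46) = -0.18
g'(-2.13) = 0.21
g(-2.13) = 0.15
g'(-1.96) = 0.35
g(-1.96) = 0.20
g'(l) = -1/((l - 6)*(l + 4/3)^2) - 1/((l - 6)^2*(l + 4/3)) = 6*(7 - 3*l)/(9*l^4 - 84*l^3 + 52*l^2 + 672*l + 576)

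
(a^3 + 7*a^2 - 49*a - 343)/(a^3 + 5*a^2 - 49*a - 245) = (a + 7)/(a + 5)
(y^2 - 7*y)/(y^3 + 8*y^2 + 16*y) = (y - 7)/(y^2 + 8*y + 16)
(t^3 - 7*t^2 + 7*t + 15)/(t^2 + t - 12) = (t^2 - 4*t - 5)/(t + 4)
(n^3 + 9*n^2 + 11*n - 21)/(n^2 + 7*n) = n + 2 - 3/n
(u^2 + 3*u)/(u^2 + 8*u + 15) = u/(u + 5)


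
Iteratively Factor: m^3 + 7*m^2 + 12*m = (m + 3)*(m^2 + 4*m) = m*(m + 3)*(m + 4)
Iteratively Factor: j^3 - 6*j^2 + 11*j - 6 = (j - 1)*(j^2 - 5*j + 6) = (j - 2)*(j - 1)*(j - 3)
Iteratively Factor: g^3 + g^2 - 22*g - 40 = (g + 4)*(g^2 - 3*g - 10) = (g - 5)*(g + 4)*(g + 2)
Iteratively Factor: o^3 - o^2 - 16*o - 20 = (o - 5)*(o^2 + 4*o + 4) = (o - 5)*(o + 2)*(o + 2)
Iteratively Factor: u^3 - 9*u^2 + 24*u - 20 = (u - 2)*(u^2 - 7*u + 10) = (u - 2)^2*(u - 5)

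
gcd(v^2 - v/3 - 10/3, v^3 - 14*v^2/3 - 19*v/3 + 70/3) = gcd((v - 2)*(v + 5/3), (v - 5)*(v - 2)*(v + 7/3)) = v - 2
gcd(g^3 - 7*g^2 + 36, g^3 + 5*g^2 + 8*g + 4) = g + 2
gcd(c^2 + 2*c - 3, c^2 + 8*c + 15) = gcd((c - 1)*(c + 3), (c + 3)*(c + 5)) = c + 3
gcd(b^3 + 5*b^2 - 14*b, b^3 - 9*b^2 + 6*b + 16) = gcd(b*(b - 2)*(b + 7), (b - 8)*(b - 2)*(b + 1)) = b - 2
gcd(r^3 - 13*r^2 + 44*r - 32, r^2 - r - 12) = r - 4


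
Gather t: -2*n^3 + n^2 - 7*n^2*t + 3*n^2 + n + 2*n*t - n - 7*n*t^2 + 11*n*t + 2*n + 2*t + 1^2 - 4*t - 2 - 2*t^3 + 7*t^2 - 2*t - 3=-2*n^3 + 4*n^2 + 2*n - 2*t^3 + t^2*(7 - 7*n) + t*(-7*n^2 + 13*n - 4) - 4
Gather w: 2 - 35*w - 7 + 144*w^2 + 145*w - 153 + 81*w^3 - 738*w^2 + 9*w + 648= 81*w^3 - 594*w^2 + 119*w + 490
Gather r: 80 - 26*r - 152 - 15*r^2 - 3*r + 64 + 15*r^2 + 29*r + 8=0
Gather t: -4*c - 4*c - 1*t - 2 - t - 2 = -8*c - 2*t - 4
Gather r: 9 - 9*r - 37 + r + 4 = -8*r - 24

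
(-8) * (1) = -8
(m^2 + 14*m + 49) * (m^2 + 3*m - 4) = m^4 + 17*m^3 + 87*m^2 + 91*m - 196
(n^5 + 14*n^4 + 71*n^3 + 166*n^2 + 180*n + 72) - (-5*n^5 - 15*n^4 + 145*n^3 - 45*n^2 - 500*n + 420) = 6*n^5 + 29*n^4 - 74*n^3 + 211*n^2 + 680*n - 348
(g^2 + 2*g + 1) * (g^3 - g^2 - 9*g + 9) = g^5 + g^4 - 10*g^3 - 10*g^2 + 9*g + 9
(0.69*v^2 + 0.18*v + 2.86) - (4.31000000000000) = 0.69*v^2 + 0.18*v - 1.45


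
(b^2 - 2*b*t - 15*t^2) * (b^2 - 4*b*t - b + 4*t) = b^4 - 6*b^3*t - b^3 - 7*b^2*t^2 + 6*b^2*t + 60*b*t^3 + 7*b*t^2 - 60*t^3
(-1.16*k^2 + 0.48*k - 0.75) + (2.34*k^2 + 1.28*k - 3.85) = 1.18*k^2 + 1.76*k - 4.6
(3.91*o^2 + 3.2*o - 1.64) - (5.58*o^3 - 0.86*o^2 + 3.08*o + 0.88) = -5.58*o^3 + 4.77*o^2 + 0.12*o - 2.52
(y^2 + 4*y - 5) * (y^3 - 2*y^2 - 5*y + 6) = y^5 + 2*y^4 - 18*y^3 - 4*y^2 + 49*y - 30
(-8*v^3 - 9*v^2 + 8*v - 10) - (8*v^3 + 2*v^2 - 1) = -16*v^3 - 11*v^2 + 8*v - 9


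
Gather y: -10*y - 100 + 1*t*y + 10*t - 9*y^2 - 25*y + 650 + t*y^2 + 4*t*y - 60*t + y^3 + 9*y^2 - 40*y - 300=t*y^2 - 50*t + y^3 + y*(5*t - 75) + 250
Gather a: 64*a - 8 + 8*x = 64*a + 8*x - 8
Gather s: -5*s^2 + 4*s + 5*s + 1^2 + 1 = -5*s^2 + 9*s + 2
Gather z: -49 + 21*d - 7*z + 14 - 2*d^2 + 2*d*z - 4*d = -2*d^2 + 17*d + z*(2*d - 7) - 35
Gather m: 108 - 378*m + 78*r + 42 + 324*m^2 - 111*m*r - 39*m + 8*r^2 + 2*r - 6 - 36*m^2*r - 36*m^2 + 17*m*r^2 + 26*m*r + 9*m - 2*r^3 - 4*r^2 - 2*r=m^2*(288 - 36*r) + m*(17*r^2 - 85*r - 408) - 2*r^3 + 4*r^2 + 78*r + 144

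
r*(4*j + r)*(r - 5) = 4*j*r^2 - 20*j*r + r^3 - 5*r^2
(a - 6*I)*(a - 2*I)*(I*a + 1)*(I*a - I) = -a^4 + a^3 + 9*I*a^3 + 20*a^2 - 9*I*a^2 - 20*a - 12*I*a + 12*I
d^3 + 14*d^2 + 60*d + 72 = (d + 2)*(d + 6)^2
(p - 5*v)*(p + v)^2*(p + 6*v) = p^4 + 3*p^3*v - 27*p^2*v^2 - 59*p*v^3 - 30*v^4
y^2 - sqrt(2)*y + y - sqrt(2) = (y + 1)*(y - sqrt(2))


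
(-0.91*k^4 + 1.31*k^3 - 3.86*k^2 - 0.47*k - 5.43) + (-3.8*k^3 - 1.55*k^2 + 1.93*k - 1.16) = -0.91*k^4 - 2.49*k^3 - 5.41*k^2 + 1.46*k - 6.59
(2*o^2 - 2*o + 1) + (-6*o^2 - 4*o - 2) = -4*o^2 - 6*o - 1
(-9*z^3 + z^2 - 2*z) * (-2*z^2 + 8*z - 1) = 18*z^5 - 74*z^4 + 21*z^3 - 17*z^2 + 2*z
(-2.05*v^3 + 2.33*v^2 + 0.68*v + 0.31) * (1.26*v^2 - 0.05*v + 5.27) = -2.583*v^5 + 3.0383*v^4 - 10.0632*v^3 + 12.6357*v^2 + 3.5681*v + 1.6337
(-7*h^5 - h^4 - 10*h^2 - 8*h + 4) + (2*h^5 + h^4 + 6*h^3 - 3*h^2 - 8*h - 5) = -5*h^5 + 6*h^3 - 13*h^2 - 16*h - 1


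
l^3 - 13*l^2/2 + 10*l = l*(l - 4)*(l - 5/2)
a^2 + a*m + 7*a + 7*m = (a + 7)*(a + m)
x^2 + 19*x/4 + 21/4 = (x + 7/4)*(x + 3)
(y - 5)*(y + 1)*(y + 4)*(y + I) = y^4 + I*y^3 - 21*y^2 - 20*y - 21*I*y - 20*I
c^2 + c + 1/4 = (c + 1/2)^2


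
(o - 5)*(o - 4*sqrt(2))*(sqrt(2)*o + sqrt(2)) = sqrt(2)*o^3 - 8*o^2 - 4*sqrt(2)*o^2 - 5*sqrt(2)*o + 32*o + 40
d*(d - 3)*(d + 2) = d^3 - d^2 - 6*d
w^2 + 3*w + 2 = (w + 1)*(w + 2)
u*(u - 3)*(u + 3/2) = u^3 - 3*u^2/2 - 9*u/2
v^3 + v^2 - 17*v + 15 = (v - 3)*(v - 1)*(v + 5)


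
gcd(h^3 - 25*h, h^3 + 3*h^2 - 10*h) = h^2 + 5*h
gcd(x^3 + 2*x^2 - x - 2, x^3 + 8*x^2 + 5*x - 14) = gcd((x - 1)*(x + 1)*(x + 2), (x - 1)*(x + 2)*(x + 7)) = x^2 + x - 2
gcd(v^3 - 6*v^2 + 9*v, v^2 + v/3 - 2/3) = 1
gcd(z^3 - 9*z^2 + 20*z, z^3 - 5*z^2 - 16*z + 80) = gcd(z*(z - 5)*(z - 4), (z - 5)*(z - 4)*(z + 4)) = z^2 - 9*z + 20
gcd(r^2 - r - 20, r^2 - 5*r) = r - 5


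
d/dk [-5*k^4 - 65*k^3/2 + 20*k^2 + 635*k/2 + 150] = -20*k^3 - 195*k^2/2 + 40*k + 635/2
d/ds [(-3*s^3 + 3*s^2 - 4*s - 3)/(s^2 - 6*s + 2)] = (-3*s^4 + 36*s^3 - 32*s^2 + 18*s - 26)/(s^4 - 12*s^3 + 40*s^2 - 24*s + 4)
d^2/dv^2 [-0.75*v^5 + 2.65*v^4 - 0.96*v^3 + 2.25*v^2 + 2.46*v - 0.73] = -15.0*v^3 + 31.8*v^2 - 5.76*v + 4.5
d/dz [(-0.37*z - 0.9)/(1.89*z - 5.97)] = (7.389711*z - 23.342103)/(1.89*z - 5.97)^3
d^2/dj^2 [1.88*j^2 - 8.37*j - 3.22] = 3.76000000000000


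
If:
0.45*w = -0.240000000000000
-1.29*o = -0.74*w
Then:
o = -0.31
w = -0.53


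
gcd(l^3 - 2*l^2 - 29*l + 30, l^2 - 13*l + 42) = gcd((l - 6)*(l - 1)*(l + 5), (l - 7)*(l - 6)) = l - 6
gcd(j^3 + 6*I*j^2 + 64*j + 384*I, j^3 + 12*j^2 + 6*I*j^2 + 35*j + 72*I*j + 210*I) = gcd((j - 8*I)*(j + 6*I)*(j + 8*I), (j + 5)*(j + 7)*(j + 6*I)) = j + 6*I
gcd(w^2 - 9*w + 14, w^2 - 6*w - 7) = w - 7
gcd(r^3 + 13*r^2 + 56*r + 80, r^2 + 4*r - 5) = r + 5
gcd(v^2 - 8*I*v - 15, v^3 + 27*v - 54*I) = v - 3*I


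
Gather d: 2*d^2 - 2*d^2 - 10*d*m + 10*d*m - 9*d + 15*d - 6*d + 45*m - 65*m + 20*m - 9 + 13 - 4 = 0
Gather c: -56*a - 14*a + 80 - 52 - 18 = 10 - 70*a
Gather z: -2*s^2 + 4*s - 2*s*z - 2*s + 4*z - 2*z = -2*s^2 + 2*s + z*(2 - 2*s)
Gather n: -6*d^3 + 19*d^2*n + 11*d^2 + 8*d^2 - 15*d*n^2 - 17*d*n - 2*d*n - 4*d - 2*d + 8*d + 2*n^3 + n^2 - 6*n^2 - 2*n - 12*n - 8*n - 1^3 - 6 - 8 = -6*d^3 + 19*d^2 + 2*d + 2*n^3 + n^2*(-15*d - 5) + n*(19*d^2 - 19*d - 22) - 15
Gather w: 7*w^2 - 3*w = 7*w^2 - 3*w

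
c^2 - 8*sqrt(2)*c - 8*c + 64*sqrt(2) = (c - 8)*(c - 8*sqrt(2))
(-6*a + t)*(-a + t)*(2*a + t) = 12*a^3 - 8*a^2*t - 5*a*t^2 + t^3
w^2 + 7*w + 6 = (w + 1)*(w + 6)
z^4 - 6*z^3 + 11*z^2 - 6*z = z*(z - 3)*(z - 2)*(z - 1)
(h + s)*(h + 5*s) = h^2 + 6*h*s + 5*s^2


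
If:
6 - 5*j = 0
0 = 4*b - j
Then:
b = 3/10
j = 6/5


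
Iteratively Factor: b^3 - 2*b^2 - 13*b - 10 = (b - 5)*(b^2 + 3*b + 2) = (b - 5)*(b + 2)*(b + 1)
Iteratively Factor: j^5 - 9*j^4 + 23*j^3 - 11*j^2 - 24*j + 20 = (j - 5)*(j^4 - 4*j^3 + 3*j^2 + 4*j - 4) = (j - 5)*(j - 2)*(j^3 - 2*j^2 - j + 2) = (j - 5)*(j - 2)*(j + 1)*(j^2 - 3*j + 2) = (j - 5)*(j - 2)^2*(j + 1)*(j - 1)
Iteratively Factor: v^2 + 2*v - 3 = (v + 3)*(v - 1)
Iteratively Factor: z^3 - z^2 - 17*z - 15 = (z - 5)*(z^2 + 4*z + 3) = (z - 5)*(z + 3)*(z + 1)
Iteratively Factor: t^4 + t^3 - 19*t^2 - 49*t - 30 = (t - 5)*(t^3 + 6*t^2 + 11*t + 6) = (t - 5)*(t + 1)*(t^2 + 5*t + 6) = (t - 5)*(t + 1)*(t + 2)*(t + 3)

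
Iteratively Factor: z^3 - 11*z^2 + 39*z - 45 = (z - 3)*(z^2 - 8*z + 15) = (z - 3)^2*(z - 5)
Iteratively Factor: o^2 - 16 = (o - 4)*(o + 4)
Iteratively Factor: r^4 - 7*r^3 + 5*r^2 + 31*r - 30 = (r - 5)*(r^3 - 2*r^2 - 5*r + 6) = (r - 5)*(r + 2)*(r^2 - 4*r + 3) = (r - 5)*(r - 3)*(r + 2)*(r - 1)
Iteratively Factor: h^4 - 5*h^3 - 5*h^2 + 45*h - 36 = (h - 3)*(h^3 - 2*h^2 - 11*h + 12) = (h - 4)*(h - 3)*(h^2 + 2*h - 3) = (h - 4)*(h - 3)*(h + 3)*(h - 1)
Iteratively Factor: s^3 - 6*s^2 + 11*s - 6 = (s - 1)*(s^2 - 5*s + 6) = (s - 3)*(s - 1)*(s - 2)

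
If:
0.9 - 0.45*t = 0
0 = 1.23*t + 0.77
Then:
No Solution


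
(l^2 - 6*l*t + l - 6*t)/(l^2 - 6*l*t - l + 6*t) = (l + 1)/(l - 1)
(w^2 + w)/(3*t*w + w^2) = (w + 1)/(3*t + w)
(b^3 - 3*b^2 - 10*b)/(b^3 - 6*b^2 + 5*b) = (b + 2)/(b - 1)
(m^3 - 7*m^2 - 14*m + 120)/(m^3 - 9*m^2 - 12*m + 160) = (m - 6)/(m - 8)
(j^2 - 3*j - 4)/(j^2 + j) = (j - 4)/j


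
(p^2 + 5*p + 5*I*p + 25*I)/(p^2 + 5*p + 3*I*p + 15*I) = (p + 5*I)/(p + 3*I)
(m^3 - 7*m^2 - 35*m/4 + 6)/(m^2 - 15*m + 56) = (m^2 + m - 3/4)/(m - 7)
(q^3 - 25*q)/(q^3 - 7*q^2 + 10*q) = (q + 5)/(q - 2)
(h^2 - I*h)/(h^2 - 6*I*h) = (h - I)/(h - 6*I)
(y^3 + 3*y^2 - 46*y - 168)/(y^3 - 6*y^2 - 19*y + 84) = (y + 6)/(y - 3)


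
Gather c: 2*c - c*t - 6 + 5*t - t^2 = c*(2 - t) - t^2 + 5*t - 6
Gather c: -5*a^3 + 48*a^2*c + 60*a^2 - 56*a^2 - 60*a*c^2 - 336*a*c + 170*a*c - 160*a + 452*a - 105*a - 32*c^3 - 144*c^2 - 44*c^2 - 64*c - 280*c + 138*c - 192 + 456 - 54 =-5*a^3 + 4*a^2 + 187*a - 32*c^3 + c^2*(-60*a - 188) + c*(48*a^2 - 166*a - 206) + 210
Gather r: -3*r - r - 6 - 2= -4*r - 8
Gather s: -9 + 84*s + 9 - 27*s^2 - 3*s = -27*s^2 + 81*s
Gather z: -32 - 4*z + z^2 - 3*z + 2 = z^2 - 7*z - 30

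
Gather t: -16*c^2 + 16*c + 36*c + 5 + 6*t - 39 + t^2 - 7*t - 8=-16*c^2 + 52*c + t^2 - t - 42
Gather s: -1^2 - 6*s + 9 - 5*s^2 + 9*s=-5*s^2 + 3*s + 8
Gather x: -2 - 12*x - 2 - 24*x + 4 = -36*x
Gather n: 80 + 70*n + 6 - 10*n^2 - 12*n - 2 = -10*n^2 + 58*n + 84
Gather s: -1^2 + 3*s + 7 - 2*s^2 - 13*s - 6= -2*s^2 - 10*s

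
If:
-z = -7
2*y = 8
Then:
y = 4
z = 7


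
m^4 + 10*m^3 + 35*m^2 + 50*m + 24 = (m + 1)*(m + 2)*(m + 3)*(m + 4)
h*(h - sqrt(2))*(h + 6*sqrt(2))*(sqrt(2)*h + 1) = sqrt(2)*h^4 + 11*h^3 - 7*sqrt(2)*h^2 - 12*h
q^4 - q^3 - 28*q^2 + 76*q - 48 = (q - 4)*(q - 2)*(q - 1)*(q + 6)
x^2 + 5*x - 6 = (x - 1)*(x + 6)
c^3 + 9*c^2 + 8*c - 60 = (c - 2)*(c + 5)*(c + 6)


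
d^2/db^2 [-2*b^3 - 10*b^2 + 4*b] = -12*b - 20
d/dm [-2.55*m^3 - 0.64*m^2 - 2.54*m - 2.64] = -7.65*m^2 - 1.28*m - 2.54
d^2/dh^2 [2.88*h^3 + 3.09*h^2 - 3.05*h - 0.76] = 17.28*h + 6.18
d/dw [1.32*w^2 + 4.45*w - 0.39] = 2.64*w + 4.45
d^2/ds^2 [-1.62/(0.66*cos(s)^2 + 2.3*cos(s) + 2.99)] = (2.822688*(1 - cos(s)^2)^2 + 7.37748*cos(s)^3 - 2.80648800000001*cos(s)^2 - 25.8957*cos(s) - 13.568472)/(0.66*cos(s)^2 + 2.3*cos(s) + 2.99)^3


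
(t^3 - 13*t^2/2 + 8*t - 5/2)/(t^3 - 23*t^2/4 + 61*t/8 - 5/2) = 4*(t^2 - 6*t + 5)/(4*t^2 - 21*t + 20)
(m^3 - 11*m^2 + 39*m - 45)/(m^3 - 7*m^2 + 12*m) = (m^2 - 8*m + 15)/(m*(m - 4))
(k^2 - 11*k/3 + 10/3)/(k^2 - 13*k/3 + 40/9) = 3*(k - 2)/(3*k - 8)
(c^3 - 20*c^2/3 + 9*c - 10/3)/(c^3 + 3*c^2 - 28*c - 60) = (3*c^2 - 5*c + 2)/(3*(c^2 + 8*c + 12))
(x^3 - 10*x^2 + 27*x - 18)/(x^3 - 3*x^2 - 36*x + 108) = (x - 1)/(x + 6)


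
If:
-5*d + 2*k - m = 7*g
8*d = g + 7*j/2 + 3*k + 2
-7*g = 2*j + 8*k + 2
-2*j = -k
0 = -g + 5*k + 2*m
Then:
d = 471/2683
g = -458/2683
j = -120/2683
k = -240/2683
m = 371/2683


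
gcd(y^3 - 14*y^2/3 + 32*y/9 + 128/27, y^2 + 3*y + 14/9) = y + 2/3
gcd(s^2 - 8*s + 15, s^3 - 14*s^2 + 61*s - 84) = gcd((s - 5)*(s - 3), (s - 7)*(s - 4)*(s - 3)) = s - 3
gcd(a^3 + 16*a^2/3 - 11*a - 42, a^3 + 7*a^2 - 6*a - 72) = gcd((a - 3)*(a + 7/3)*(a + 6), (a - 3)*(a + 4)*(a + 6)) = a^2 + 3*a - 18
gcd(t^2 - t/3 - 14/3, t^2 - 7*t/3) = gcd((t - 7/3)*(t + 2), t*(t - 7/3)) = t - 7/3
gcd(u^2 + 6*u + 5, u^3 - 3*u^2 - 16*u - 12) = u + 1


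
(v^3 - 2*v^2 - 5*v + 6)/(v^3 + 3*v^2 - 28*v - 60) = (v^2 - 4*v + 3)/(v^2 + v - 30)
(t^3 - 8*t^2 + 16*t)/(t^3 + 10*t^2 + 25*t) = (t^2 - 8*t + 16)/(t^2 + 10*t + 25)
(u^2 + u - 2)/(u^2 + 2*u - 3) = (u + 2)/(u + 3)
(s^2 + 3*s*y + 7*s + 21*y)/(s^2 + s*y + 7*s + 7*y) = (s + 3*y)/(s + y)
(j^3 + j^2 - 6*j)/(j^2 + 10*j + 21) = j*(j - 2)/(j + 7)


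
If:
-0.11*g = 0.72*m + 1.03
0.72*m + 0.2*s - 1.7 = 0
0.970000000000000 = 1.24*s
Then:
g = -23.40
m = 2.14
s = 0.78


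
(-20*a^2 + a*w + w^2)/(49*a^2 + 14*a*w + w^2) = (-20*a^2 + a*w + w^2)/(49*a^2 + 14*a*w + w^2)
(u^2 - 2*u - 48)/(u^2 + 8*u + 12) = (u - 8)/(u + 2)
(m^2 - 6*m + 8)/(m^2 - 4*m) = (m - 2)/m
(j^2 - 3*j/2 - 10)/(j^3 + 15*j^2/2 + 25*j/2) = (j - 4)/(j*(j + 5))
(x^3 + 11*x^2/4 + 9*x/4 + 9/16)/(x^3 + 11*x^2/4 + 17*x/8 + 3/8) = (8*x^2 + 10*x + 3)/(2*(4*x^2 + 5*x + 1))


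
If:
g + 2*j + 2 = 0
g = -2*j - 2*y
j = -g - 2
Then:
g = -2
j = 0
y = 1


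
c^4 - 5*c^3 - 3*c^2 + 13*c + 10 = (c - 5)*(c - 2)*(c + 1)^2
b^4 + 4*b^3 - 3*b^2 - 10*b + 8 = (b - 1)^2*(b + 2)*(b + 4)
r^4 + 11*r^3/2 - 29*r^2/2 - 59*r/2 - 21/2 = (r - 3)*(r + 1/2)*(r + 1)*(r + 7)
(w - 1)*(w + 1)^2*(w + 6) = w^4 + 7*w^3 + 5*w^2 - 7*w - 6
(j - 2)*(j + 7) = j^2 + 5*j - 14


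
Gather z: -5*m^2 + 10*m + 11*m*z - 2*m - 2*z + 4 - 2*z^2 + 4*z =-5*m^2 + 8*m - 2*z^2 + z*(11*m + 2) + 4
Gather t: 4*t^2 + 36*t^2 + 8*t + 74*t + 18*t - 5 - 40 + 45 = 40*t^2 + 100*t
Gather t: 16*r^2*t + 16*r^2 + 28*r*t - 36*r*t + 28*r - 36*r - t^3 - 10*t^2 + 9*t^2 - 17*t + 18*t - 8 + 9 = 16*r^2 - 8*r - t^3 - t^2 + t*(16*r^2 - 8*r + 1) + 1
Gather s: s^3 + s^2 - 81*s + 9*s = s^3 + s^2 - 72*s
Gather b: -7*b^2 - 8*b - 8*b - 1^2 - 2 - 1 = -7*b^2 - 16*b - 4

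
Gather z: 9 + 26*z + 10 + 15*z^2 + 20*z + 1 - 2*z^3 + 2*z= -2*z^3 + 15*z^2 + 48*z + 20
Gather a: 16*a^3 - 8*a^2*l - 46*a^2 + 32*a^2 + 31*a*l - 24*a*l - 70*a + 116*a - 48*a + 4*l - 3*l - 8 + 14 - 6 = 16*a^3 + a^2*(-8*l - 14) + a*(7*l - 2) + l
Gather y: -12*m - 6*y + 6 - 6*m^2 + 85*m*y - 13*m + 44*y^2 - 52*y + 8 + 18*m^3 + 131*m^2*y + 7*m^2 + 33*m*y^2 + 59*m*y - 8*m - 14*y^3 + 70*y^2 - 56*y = 18*m^3 + m^2 - 33*m - 14*y^3 + y^2*(33*m + 114) + y*(131*m^2 + 144*m - 114) + 14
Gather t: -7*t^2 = -7*t^2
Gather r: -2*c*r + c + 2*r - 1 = c + r*(2 - 2*c) - 1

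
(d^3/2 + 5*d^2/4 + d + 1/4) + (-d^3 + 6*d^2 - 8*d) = -d^3/2 + 29*d^2/4 - 7*d + 1/4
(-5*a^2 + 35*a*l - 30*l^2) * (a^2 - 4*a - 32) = -5*a^4 + 35*a^3*l + 20*a^3 - 30*a^2*l^2 - 140*a^2*l + 160*a^2 + 120*a*l^2 - 1120*a*l + 960*l^2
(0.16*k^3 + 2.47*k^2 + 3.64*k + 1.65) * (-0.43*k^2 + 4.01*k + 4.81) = -0.0688*k^5 - 0.4205*k^4 + 9.1091*k^3 + 25.7676*k^2 + 24.1249*k + 7.9365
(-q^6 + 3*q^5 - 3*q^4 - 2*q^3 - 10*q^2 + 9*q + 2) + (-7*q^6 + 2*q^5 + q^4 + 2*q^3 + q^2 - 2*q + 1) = -8*q^6 + 5*q^5 - 2*q^4 - 9*q^2 + 7*q + 3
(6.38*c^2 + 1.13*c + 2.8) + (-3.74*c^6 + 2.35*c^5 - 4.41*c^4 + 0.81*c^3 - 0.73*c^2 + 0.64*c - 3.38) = -3.74*c^6 + 2.35*c^5 - 4.41*c^4 + 0.81*c^3 + 5.65*c^2 + 1.77*c - 0.58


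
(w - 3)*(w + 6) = w^2 + 3*w - 18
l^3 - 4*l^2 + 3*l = l*(l - 3)*(l - 1)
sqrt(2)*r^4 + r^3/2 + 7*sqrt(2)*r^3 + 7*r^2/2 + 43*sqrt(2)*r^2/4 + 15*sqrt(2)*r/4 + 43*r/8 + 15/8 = (r + 1/2)*(r + 3/2)*(r + 5)*(sqrt(2)*r + 1/2)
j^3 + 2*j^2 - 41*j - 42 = (j - 6)*(j + 1)*(j + 7)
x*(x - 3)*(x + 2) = x^3 - x^2 - 6*x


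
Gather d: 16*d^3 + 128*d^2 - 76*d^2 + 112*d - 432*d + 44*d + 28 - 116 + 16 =16*d^3 + 52*d^2 - 276*d - 72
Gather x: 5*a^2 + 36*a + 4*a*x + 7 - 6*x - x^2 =5*a^2 + 36*a - x^2 + x*(4*a - 6) + 7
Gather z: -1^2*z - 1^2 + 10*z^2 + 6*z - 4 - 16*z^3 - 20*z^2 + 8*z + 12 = -16*z^3 - 10*z^2 + 13*z + 7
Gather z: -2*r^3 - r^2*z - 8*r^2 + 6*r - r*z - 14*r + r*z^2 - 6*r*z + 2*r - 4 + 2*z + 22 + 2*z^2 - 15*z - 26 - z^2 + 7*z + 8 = -2*r^3 - 8*r^2 - 6*r + z^2*(r + 1) + z*(-r^2 - 7*r - 6)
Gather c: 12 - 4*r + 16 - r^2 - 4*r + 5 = -r^2 - 8*r + 33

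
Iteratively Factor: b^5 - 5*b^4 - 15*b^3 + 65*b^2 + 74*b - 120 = (b + 3)*(b^4 - 8*b^3 + 9*b^2 + 38*b - 40) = (b - 4)*(b + 3)*(b^3 - 4*b^2 - 7*b + 10) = (b - 4)*(b - 1)*(b + 3)*(b^2 - 3*b - 10) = (b - 5)*(b - 4)*(b - 1)*(b + 3)*(b + 2)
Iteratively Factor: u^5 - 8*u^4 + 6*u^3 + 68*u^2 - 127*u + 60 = (u - 1)*(u^4 - 7*u^3 - u^2 + 67*u - 60) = (u - 5)*(u - 1)*(u^3 - 2*u^2 - 11*u + 12) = (u - 5)*(u - 1)*(u + 3)*(u^2 - 5*u + 4) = (u - 5)*(u - 4)*(u - 1)*(u + 3)*(u - 1)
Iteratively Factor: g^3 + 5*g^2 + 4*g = (g + 4)*(g^2 + g) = g*(g + 4)*(g + 1)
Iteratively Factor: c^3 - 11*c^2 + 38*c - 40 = (c - 2)*(c^2 - 9*c + 20) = (c - 5)*(c - 2)*(c - 4)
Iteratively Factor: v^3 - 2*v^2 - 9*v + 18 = (v - 2)*(v^2 - 9) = (v - 3)*(v - 2)*(v + 3)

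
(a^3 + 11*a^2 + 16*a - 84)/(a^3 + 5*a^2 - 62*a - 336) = (a - 2)/(a - 8)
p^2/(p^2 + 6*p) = p/(p + 6)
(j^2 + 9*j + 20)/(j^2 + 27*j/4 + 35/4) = 4*(j + 4)/(4*j + 7)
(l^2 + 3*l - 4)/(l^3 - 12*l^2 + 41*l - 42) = (l^2 + 3*l - 4)/(l^3 - 12*l^2 + 41*l - 42)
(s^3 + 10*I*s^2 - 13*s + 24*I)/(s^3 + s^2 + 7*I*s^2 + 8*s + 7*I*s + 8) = (s + 3*I)/(s + 1)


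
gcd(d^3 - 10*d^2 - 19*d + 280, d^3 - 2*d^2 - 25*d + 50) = d + 5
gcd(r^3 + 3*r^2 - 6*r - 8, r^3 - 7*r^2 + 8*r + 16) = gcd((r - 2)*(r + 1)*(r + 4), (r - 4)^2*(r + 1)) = r + 1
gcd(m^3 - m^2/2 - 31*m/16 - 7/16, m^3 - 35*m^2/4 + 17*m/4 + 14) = m^2 - 3*m/4 - 7/4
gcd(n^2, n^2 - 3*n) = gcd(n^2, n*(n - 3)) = n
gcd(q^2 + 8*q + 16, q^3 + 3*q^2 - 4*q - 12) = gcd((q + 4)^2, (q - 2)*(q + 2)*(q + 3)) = 1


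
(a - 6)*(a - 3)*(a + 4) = a^3 - 5*a^2 - 18*a + 72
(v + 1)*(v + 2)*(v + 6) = v^3 + 9*v^2 + 20*v + 12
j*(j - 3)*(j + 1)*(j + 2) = j^4 - 7*j^2 - 6*j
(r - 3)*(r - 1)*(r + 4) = r^3 - 13*r + 12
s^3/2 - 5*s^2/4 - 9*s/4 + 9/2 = (s/2 + 1)*(s - 3)*(s - 3/2)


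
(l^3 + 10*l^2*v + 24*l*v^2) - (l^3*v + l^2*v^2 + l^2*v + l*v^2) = -l^3*v + l^3 - l^2*v^2 + 9*l^2*v + 23*l*v^2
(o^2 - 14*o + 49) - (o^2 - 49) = 98 - 14*o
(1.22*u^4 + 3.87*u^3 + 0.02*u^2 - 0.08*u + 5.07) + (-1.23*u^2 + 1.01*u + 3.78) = 1.22*u^4 + 3.87*u^3 - 1.21*u^2 + 0.93*u + 8.85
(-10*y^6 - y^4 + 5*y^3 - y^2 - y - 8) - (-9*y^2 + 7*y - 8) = -10*y^6 - y^4 + 5*y^3 + 8*y^2 - 8*y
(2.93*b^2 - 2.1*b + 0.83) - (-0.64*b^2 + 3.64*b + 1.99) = 3.57*b^2 - 5.74*b - 1.16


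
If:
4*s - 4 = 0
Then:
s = 1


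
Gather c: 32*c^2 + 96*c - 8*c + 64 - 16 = 32*c^2 + 88*c + 48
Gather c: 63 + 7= 70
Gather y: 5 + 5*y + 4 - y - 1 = 4*y + 8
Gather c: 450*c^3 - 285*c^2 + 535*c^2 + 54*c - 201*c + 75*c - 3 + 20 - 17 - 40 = 450*c^3 + 250*c^2 - 72*c - 40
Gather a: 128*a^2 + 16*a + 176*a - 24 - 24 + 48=128*a^2 + 192*a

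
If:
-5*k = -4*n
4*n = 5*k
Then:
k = 4*n/5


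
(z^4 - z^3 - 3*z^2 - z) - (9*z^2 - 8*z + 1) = z^4 - z^3 - 12*z^2 + 7*z - 1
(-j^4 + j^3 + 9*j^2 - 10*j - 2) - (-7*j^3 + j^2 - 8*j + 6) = -j^4 + 8*j^3 + 8*j^2 - 2*j - 8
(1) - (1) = 0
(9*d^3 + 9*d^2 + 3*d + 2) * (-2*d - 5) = -18*d^4 - 63*d^3 - 51*d^2 - 19*d - 10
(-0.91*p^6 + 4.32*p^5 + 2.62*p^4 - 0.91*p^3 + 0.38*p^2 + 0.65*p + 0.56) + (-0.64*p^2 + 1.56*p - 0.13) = -0.91*p^6 + 4.32*p^5 + 2.62*p^4 - 0.91*p^3 - 0.26*p^2 + 2.21*p + 0.43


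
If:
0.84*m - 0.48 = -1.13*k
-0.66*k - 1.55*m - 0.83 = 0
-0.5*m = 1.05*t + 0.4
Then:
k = 1.20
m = -1.05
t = 0.12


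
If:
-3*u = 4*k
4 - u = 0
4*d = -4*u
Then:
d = -4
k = -3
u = 4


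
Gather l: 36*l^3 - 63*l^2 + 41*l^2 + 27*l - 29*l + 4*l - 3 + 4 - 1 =36*l^3 - 22*l^2 + 2*l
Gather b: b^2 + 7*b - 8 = b^2 + 7*b - 8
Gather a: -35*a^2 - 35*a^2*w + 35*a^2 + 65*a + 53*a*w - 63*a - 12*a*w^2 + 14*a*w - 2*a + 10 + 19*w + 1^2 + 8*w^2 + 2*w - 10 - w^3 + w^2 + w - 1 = -35*a^2*w + a*(-12*w^2 + 67*w) - w^3 + 9*w^2 + 22*w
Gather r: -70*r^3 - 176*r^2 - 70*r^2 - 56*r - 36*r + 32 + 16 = -70*r^3 - 246*r^2 - 92*r + 48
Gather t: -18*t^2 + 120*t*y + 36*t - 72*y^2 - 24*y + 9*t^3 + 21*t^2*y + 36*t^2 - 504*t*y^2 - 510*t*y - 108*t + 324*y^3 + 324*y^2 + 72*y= 9*t^3 + t^2*(21*y + 18) + t*(-504*y^2 - 390*y - 72) + 324*y^3 + 252*y^2 + 48*y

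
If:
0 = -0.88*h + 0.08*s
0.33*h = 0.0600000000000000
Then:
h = 0.18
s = 2.00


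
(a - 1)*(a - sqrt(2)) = a^2 - sqrt(2)*a - a + sqrt(2)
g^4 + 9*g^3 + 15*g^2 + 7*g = g*(g + 1)^2*(g + 7)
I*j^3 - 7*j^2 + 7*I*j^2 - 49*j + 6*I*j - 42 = (j + 6)*(j + 7*I)*(I*j + I)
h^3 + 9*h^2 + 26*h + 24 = (h + 2)*(h + 3)*(h + 4)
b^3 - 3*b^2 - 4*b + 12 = (b - 3)*(b - 2)*(b + 2)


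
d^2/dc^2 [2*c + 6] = 0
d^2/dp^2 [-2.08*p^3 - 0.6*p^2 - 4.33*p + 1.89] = -12.48*p - 1.2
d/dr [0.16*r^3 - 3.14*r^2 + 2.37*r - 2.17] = 0.48*r^2 - 6.28*r + 2.37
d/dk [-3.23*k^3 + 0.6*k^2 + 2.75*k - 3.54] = -9.69*k^2 + 1.2*k + 2.75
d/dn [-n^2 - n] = -2*n - 1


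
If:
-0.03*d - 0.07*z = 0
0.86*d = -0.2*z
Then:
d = 0.00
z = 0.00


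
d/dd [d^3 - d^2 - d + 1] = 3*d^2 - 2*d - 1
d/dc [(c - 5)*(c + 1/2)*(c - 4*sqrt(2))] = 3*c^2 - 8*sqrt(2)*c - 9*c - 5/2 + 18*sqrt(2)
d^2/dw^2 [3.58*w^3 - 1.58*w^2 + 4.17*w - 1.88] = 21.48*w - 3.16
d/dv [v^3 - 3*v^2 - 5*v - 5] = 3*v^2 - 6*v - 5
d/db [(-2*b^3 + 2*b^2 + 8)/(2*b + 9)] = 2*(-4*b^3 - 25*b^2 + 18*b - 8)/(4*b^2 + 36*b + 81)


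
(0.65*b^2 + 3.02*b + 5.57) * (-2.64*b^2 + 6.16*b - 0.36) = -1.716*b^4 - 3.9688*b^3 + 3.6644*b^2 + 33.224*b - 2.0052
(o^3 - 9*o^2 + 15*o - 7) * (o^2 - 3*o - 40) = o^5 - 12*o^4 + 2*o^3 + 308*o^2 - 579*o + 280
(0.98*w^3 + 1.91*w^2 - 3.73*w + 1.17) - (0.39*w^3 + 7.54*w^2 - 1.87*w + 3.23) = 0.59*w^3 - 5.63*w^2 - 1.86*w - 2.06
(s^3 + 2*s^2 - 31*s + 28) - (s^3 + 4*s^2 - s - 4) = -2*s^2 - 30*s + 32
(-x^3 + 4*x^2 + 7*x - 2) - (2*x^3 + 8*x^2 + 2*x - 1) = -3*x^3 - 4*x^2 + 5*x - 1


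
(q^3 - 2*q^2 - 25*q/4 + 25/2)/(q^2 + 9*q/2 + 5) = (q^2 - 9*q/2 + 5)/(q + 2)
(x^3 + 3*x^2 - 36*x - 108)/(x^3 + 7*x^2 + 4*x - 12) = (x^2 - 3*x - 18)/(x^2 + x - 2)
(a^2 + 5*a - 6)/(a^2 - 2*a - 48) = (a - 1)/(a - 8)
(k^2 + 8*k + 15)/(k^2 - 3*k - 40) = (k + 3)/(k - 8)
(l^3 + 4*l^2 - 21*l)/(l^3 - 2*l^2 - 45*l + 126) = l/(l - 6)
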